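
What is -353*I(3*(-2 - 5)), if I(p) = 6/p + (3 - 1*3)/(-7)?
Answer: 706/7 ≈ 100.86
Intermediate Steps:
I(p) = 6/p (I(p) = 6/p + (3 - 3)*(-1/7) = 6/p + 0*(-1/7) = 6/p + 0 = 6/p)
-353*I(3*(-2 - 5)) = -2118/(3*(-2 - 5)) = -2118/(3*(-7)) = -2118/(-21) = -2118*(-1)/21 = -353*(-2/7) = 706/7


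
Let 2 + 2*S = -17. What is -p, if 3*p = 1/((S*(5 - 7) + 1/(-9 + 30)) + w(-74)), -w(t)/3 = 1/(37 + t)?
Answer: -259/14863 ≈ -0.017426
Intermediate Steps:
S = -19/2 (S = -1 + (½)*(-17) = -1 - 17/2 = -19/2 ≈ -9.5000)
w(t) = -3/(37 + t)
p = 259/14863 (p = 1/(3*((-19*(5 - 7)/2 + 1/(-9 + 30)) - 3/(37 - 74))) = 1/(3*((-19/2*(-2) + 1/21) - 3/(-37))) = 1/(3*((19 + 1/21) - 3*(-1/37))) = 1/(3*(400/21 + 3/37)) = 1/(3*(14863/777)) = (⅓)*(777/14863) = 259/14863 ≈ 0.017426)
-p = -1*259/14863 = -259/14863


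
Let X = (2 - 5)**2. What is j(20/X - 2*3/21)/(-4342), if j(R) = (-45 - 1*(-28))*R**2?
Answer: 126514/8616699 ≈ 0.014682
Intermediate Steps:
X = 9 (X = (-3)**2 = 9)
j(R) = -17*R**2 (j(R) = (-45 + 28)*R**2 = -17*R**2)
j(20/X - 2*3/21)/(-4342) = -17*(20/9 - 2*3/21)**2/(-4342) = -17*(20*(1/9) - 6*1/21)**2*(-1/4342) = -17*(20/9 - 2/7)**2*(-1/4342) = -17*(122/63)**2*(-1/4342) = -17*14884/3969*(-1/4342) = -253028/3969*(-1/4342) = 126514/8616699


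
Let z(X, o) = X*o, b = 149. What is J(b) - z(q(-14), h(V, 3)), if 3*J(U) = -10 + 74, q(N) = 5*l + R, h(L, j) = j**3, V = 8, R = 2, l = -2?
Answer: 712/3 ≈ 237.33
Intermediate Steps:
q(N) = -8 (q(N) = 5*(-2) + 2 = -10 + 2 = -8)
J(U) = 64/3 (J(U) = (-10 + 74)/3 = (1/3)*64 = 64/3)
J(b) - z(q(-14), h(V, 3)) = 64/3 - (-8)*3**3 = 64/3 - (-8)*27 = 64/3 - 1*(-216) = 64/3 + 216 = 712/3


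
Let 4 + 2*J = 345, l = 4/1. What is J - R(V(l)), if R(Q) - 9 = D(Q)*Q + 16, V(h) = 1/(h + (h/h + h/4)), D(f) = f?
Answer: 5237/36 ≈ 145.47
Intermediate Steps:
l = 4 (l = 4*1 = 4)
V(h) = 1/(1 + 5*h/4) (V(h) = 1/(h + (1 + h*(¼))) = 1/(h + (1 + h/4)) = 1/(1 + 5*h/4))
R(Q) = 25 + Q² (R(Q) = 9 + (Q*Q + 16) = 9 + (Q² + 16) = 9 + (16 + Q²) = 25 + Q²)
J = 341/2 (J = -2 + (½)*345 = -2 + 345/2 = 341/2 ≈ 170.50)
J - R(V(l)) = 341/2 - (25 + (4/(4 + 5*4))²) = 341/2 - (25 + (4/(4 + 20))²) = 341/2 - (25 + (4/24)²) = 341/2 - (25 + (4*(1/24))²) = 341/2 - (25 + (⅙)²) = 341/2 - (25 + 1/36) = 341/2 - 1*901/36 = 341/2 - 901/36 = 5237/36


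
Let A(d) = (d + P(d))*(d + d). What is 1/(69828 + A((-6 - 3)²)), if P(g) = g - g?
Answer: 1/82950 ≈ 1.2055e-5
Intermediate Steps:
P(g) = 0
A(d) = 2*d² (A(d) = (d + 0)*(d + d) = d*(2*d) = 2*d²)
1/(69828 + A((-6 - 3)²)) = 1/(69828 + 2*((-6 - 3)²)²) = 1/(69828 + 2*((-9)²)²) = 1/(69828 + 2*81²) = 1/(69828 + 2*6561) = 1/(69828 + 13122) = 1/82950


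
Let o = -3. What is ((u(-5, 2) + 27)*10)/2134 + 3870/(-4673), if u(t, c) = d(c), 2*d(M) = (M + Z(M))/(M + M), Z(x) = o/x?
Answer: -55951595/79777456 ≈ -0.70135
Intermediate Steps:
Z(x) = -3/x
d(M) = (M - 3/M)/(4*M) (d(M) = ((M - 3/M)/(M + M))/2 = ((M - 3/M)/((2*M)))/2 = ((M - 3/M)*(1/(2*M)))/2 = ((M - 3/M)/(2*M))/2 = (M - 3/M)/(4*M))
u(t, c) = (-3 + c²)/(4*c²)
((u(-5, 2) + 27)*10)/2134 + 3870/(-4673) = (((¼)*(-3 + 2²)/2² + 27)*10)/2134 + 3870/(-4673) = (((¼)*(¼)*(-3 + 4) + 27)*10)*(1/2134) + 3870*(-1/4673) = (((¼)*(¼)*1 + 27)*10)*(1/2134) - 3870/4673 = ((1/16 + 27)*10)*(1/2134) - 3870/4673 = ((433/16)*10)*(1/2134) - 3870/4673 = (2165/8)*(1/2134) - 3870/4673 = 2165/17072 - 3870/4673 = -55951595/79777456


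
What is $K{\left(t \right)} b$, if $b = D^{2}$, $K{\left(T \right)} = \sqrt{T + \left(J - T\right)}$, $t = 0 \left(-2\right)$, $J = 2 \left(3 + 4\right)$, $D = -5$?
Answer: $25 \sqrt{14} \approx 93.541$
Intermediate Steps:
$J = 14$ ($J = 2 \cdot 7 = 14$)
$t = 0$
$K{\left(T \right)} = \sqrt{14}$ ($K{\left(T \right)} = \sqrt{T - \left(-14 + T\right)} = \sqrt{14}$)
$b = 25$ ($b = \left(-5\right)^{2} = 25$)
$K{\left(t \right)} b = \sqrt{14} \cdot 25 = 25 \sqrt{14}$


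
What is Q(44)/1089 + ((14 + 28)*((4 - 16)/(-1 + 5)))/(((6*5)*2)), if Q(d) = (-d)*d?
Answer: -349/90 ≈ -3.8778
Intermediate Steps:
Q(d) = -d²
Q(44)/1089 + ((14 + 28)*((4 - 16)/(-1 + 5)))/(((6*5)*2)) = -1*44²/1089 + ((14 + 28)*((4 - 16)/(-1 + 5)))/(((6*5)*2)) = -1*1936*(1/1089) + (42*(-12/4))/((30*2)) = -1936*1/1089 + (42*(-12*¼))/60 = -16/9 + (42*(-3))*(1/60) = -16/9 - 126*1/60 = -16/9 - 21/10 = -349/90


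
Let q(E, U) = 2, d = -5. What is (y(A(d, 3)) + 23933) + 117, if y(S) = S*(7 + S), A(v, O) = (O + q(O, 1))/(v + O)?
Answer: 96155/4 ≈ 24039.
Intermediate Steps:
A(v, O) = (2 + O)/(O + v) (A(v, O) = (O + 2)/(v + O) = (2 + O)/(O + v))
(y(A(d, 3)) + 23933) + 117 = (((2 + 3)/(3 - 5))*(7 + (2 + 3)/(3 - 5)) + 23933) + 117 = ((5/(-2))*(7 + 5/(-2)) + 23933) + 117 = ((-½*5)*(7 - ½*5) + 23933) + 117 = (-5*(7 - 5/2)/2 + 23933) + 117 = (-5/2*9/2 + 23933) + 117 = (-45/4 + 23933) + 117 = 95687/4 + 117 = 96155/4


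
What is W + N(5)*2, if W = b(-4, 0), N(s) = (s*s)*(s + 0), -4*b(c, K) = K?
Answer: 250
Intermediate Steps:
b(c, K) = -K/4
N(s) = s**3 (N(s) = s**2*s = s**3)
W = 0 (W = -1/4*0 = 0)
W + N(5)*2 = 0 + 5**3*2 = 0 + 125*2 = 0 + 250 = 250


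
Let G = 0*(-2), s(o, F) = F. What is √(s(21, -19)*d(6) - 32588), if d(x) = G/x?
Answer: 2*I*√8147 ≈ 180.52*I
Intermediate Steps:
G = 0
d(x) = 0 (d(x) = 0/x = 0)
√(s(21, -19)*d(6) - 32588) = √(-19*0 - 32588) = √(0 - 32588) = √(-32588) = 2*I*√8147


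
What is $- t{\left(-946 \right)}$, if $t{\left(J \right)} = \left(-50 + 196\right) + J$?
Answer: $800$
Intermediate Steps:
$t{\left(J \right)} = 146 + J$
$- t{\left(-946 \right)} = - (146 - 946) = \left(-1\right) \left(-800\right) = 800$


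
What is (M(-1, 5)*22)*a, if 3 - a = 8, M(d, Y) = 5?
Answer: -550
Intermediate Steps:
a = -5 (a = 3 - 1*8 = 3 - 8 = -5)
(M(-1, 5)*22)*a = (5*22)*(-5) = 110*(-5) = -550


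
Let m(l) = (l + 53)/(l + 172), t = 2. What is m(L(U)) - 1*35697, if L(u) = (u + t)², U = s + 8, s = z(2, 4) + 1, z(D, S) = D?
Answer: -12172455/341 ≈ -35696.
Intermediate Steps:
s = 3 (s = 2 + 1 = 3)
U = 11 (U = 3 + 8 = 11)
L(u) = (2 + u)² (L(u) = (u + 2)² = (2 + u)²)
m(l) = (53 + l)/(172 + l)
m(L(U)) - 1*35697 = (53 + (2 + 11)²)/(172 + (2 + 11)²) - 1*35697 = (53 + 13²)/(172 + 13²) - 35697 = (53 + 169)/(172 + 169) - 35697 = 222/341 - 35697 = -12172455/341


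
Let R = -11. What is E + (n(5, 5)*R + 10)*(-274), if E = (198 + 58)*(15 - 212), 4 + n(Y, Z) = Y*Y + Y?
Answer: 25192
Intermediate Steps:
n(Y, Z) = -4 + Y + Y² (n(Y, Z) = -4 + (Y*Y + Y) = -4 + (Y² + Y) = -4 + (Y + Y²) = -4 + Y + Y²)
E = -50432 (E = 256*(-197) = -50432)
E + (n(5, 5)*R + 10)*(-274) = -50432 + ((-4 + 5 + 5²)*(-11) + 10)*(-274) = -50432 + ((-4 + 5 + 25)*(-11) + 10)*(-274) = -50432 + (26*(-11) + 10)*(-274) = -50432 + (-286 + 10)*(-274) = -50432 - 276*(-274) = -50432 + 75624 = 25192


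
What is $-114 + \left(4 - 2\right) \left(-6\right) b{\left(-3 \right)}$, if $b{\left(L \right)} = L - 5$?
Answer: $-18$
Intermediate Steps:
$b{\left(L \right)} = -5 + L$
$-114 + \left(4 - 2\right) \left(-6\right) b{\left(-3 \right)} = -114 + \left(4 - 2\right) \left(-6\right) \left(-5 - 3\right) = -114 + 2 \left(-6\right) \left(-8\right) = -114 - -96 = -114 + 96 = -18$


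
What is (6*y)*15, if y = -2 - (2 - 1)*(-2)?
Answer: 0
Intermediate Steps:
y = 0 (y = -2 - (-2) = -2 - 1*(-2) = -2 + 2 = 0)
(6*y)*15 = (6*0)*15 = 0*15 = 0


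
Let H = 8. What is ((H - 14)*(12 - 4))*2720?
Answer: -130560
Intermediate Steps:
((H - 14)*(12 - 4))*2720 = ((8 - 14)*(12 - 4))*2720 = -6*8*2720 = -48*2720 = -130560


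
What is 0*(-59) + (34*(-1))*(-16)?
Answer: 544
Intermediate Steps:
0*(-59) + (34*(-1))*(-16) = 0 - 34*(-16) = 0 + 544 = 544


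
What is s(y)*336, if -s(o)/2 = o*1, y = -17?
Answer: 11424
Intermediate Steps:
s(o) = -2*o
s(y)*336 = -2*(-17)*336 = 34*336 = 11424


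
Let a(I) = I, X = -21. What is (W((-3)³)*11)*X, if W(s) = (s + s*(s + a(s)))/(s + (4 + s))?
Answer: 330561/50 ≈ 6611.2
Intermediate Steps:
W(s) = (s + 2*s²)/(4 + 2*s) (W(s) = (s + s*(s + s))/(s + (4 + s)) = (s + s*(2*s))/(4 + 2*s) = (s + 2*s²)/(4 + 2*s))
(W((-3)³)*11)*X = (((½)*(-3)³*(1 + 2*(-3)³)/(2 + (-3)³))*11)*(-21) = (((½)*(-27)*(1 + 2*(-27))/(2 - 27))*11)*(-21) = (((½)*(-27)*(1 - 54)/(-25))*11)*(-21) = (((½)*(-27)*(-1/25)*(-53))*11)*(-21) = -1431/50*11*(-21) = -15741/50*(-21) = 330561/50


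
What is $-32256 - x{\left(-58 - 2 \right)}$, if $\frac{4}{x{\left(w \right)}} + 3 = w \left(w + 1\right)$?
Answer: $- \frac{114089476}{3537} \approx -32256.0$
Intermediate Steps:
$x{\left(w \right)} = \frac{4}{-3 + w \left(1 + w\right)}$ ($x{\left(w \right)} = \frac{4}{-3 + w \left(w + 1\right)} = \frac{4}{-3 + w \left(1 + w\right)}$)
$-32256 - x{\left(-58 - 2 \right)} = -32256 - \frac{4}{-3 - 60 + \left(-58 - 2\right)^{2}} = -32256 - \frac{4}{-3 - 60 + \left(-60\right)^{2}} = -32256 - \frac{4}{-3 - 60 + 3600} = -32256 - \frac{4}{3537} = - \frac{114089476}{3537}$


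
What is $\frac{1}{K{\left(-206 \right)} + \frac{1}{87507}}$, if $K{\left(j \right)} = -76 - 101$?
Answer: $- \frac{87507}{15488738} \approx -0.0056497$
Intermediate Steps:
$K{\left(j \right)} = -177$ ($K{\left(j \right)} = -76 - 101 = -177$)
$\frac{1}{K{\left(-206 \right)} + \frac{1}{87507}} = \frac{1}{-177 + \frac{1}{87507}} = \frac{1}{- \frac{15488738}{87507}} = - \frac{87507}{15488738}$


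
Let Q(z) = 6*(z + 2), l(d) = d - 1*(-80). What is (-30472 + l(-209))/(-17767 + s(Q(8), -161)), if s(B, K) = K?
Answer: 30601/17928 ≈ 1.7069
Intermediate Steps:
l(d) = 80 + d (l(d) = d + 80 = 80 + d)
Q(z) = 12 + 6*z (Q(z) = 6*(2 + z) = 12 + 6*z)
(-30472 + l(-209))/(-17767 + s(Q(8), -161)) = (-30472 + (80 - 209))/(-17767 - 161) = (-30472 - 129)/(-17928) = -30601*(-1/17928) = 30601/17928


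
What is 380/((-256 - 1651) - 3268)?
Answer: -76/1035 ≈ -0.073430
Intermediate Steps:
380/((-256 - 1651) - 3268) = 380/(-1907 - 3268) = 380/(-5175) = 380*(-1/5175) = -76/1035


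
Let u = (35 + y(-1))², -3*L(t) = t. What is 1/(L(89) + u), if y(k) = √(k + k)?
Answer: -3*I/(-3580*I + 210*√2) ≈ 0.00083226 - 6.9042e-5*I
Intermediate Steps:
y(k) = √2*√k (y(k) = √(2*k) = √2*√k)
L(t) = -t/3
u = (35 + I*√2)² (u = (35 + √2*√(-1))² = (35 + √2*I)² = (35 + I*√2)² ≈ 1223.0 + 98.995*I)
1/(L(89) + u) = 1/(-⅓*89 + (35 + I*√2)²) = 1/(-89/3 + (35 + I*√2)²)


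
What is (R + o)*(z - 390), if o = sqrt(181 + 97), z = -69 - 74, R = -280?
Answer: 149240 - 533*sqrt(278) ≈ 1.4035e+5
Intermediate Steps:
z = -143
o = sqrt(278) ≈ 16.673
(R + o)*(z - 390) = (-280 + sqrt(278))*(-143 - 390) = (-280 + sqrt(278))*(-533) = 149240 - 533*sqrt(278)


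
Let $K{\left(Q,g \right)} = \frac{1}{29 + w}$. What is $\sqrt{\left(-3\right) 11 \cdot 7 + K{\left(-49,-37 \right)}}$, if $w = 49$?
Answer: $\frac{i \sqrt{1405326}}{78} \approx 15.198 i$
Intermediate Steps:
$K{\left(Q,g \right)} = \frac{1}{78}$ ($K{\left(Q,g \right)} = \frac{1}{29 + 49} = \frac{1}{78}$)
$\sqrt{\left(-3\right) 11 \cdot 7 + K{\left(-49,-37 \right)}} = \sqrt{\left(-3\right) 11 \cdot 7 + \frac{1}{78}} = \sqrt{\left(-33\right) 7 + \frac{1}{78}} = \sqrt{-231 + \frac{1}{78}} = \sqrt{- \frac{18017}{78}} = \frac{i \sqrt{1405326}}{78}$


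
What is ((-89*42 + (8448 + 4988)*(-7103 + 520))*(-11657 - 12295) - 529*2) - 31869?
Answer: 2118624450625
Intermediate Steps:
((-89*42 + (8448 + 4988)*(-7103 + 520))*(-11657 - 12295) - 529*2) - 31869 = ((-3738 + 13436*(-6583))*(-23952) - 1058) - 31869 = ((-3738 - 88449188)*(-23952) - 1058) - 31869 = (-88452926*(-23952) - 1058) - 31869 = (2118624483552 - 1058) - 31869 = 2118624482494 - 31869 = 2118624450625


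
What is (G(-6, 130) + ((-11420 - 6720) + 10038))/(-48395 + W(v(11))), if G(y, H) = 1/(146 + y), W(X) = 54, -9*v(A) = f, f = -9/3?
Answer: 1134279/6767740 ≈ 0.16760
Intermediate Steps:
f = -3 (f = -9*1/3 = -3)
v(A) = 1/3 (v(A) = -1/9*(-3) = 1/3)
(G(-6, 130) + ((-11420 - 6720) + 10038))/(-48395 + W(v(11))) = (1/(146 - 6) + ((-11420 - 6720) + 10038))/(-48395 + 54) = (1/140 + (-18140 + 10038))/(-48341) = (1/140 - 8102)*(-1/48341) = -1134279/140*(-1/48341) = 1134279/6767740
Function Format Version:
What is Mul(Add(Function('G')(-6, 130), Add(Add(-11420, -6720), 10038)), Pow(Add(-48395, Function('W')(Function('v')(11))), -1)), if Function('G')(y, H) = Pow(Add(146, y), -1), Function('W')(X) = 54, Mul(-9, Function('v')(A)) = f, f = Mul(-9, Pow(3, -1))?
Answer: Rational(1134279, 6767740) ≈ 0.16760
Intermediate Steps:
f = -3 (f = Mul(-9, Rational(1, 3)) = -3)
Function('v')(A) = Rational(1, 3) (Function('v')(A) = Mul(Rational(-1, 9), -3) = Rational(1, 3))
Mul(Add(Function('G')(-6, 130), Add(Add(-11420, -6720), 10038)), Pow(Add(-48395, Function('W')(Function('v')(11))), -1)) = Mul(Add(Pow(Add(146, -6), -1), Add(Add(-11420, -6720), 10038)), Pow(Add(-48395, 54), -1)) = Mul(Add(Pow(140, -1), Add(-18140, 10038)), Pow(-48341, -1)) = Mul(Add(Rational(1, 140), -8102), Rational(-1, 48341)) = Mul(Rational(-1134279, 140), Rational(-1, 48341)) = Rational(1134279, 6767740)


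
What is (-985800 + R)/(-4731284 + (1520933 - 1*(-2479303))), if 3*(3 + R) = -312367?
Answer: 408722/274143 ≈ 1.4909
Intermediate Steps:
R = -312376/3 (R = -3 + (1/3)*(-312367) = -3 - 312367/3 = -312376/3 ≈ -1.0413e+5)
(-985800 + R)/(-4731284 + (1520933 - 1*(-2479303))) = (-985800 - 312376/3)/(-4731284 + (1520933 - 1*(-2479303))) = -3269776/(3*(-4731284 + (1520933 + 2479303))) = -3269776/(3*(-4731284 + 4000236)) = -3269776/3/(-731048) = -3269776/3*(-1/731048) = 408722/274143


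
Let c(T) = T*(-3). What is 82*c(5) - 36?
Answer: -1266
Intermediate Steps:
c(T) = -3*T
82*c(5) - 36 = 82*(-3*5) - 36 = 82*(-15) - 36 = -1230 - 36 = -1266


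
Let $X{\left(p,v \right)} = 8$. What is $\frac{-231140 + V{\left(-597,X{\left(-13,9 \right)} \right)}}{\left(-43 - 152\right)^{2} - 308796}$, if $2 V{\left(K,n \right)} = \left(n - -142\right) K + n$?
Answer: $\frac{275911}{270771} \approx 1.019$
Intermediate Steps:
$V{\left(K,n \right)} = \frac{n}{2} + \frac{K \left(142 + n\right)}{2}$ ($V{\left(K,n \right)} = \frac{\left(n - -142\right) K + n}{2} = \frac{\left(n + 142\right) K + n}{2} = \frac{\left(142 + n\right) K + n}{2} = \frac{K \left(142 + n\right) + n}{2} = \frac{n + K \left(142 + n\right)}{2} = \frac{n}{2} + \frac{K \left(142 + n\right)}{2}$)
$\frac{-231140 + V{\left(-597,X{\left(-13,9 \right)} \right)}}{\left(-43 - 152\right)^{2} - 308796} = \frac{-231140 + \left(\frac{1}{2} \cdot 8 + 71 \left(-597\right) + \frac{1}{2} \left(-597\right) 8\right)}{\left(-43 - 152\right)^{2} - 308796} = \frac{-231140 - 44771}{\left(-195\right)^{2} - 308796} = \frac{-231140 - 44771}{38025 - 308796} = - \frac{275911}{-270771} = \left(-275911\right) \left(- \frac{1}{270771}\right) = \frac{275911}{270771}$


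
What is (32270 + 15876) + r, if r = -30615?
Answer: 17531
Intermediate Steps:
(32270 + 15876) + r = (32270 + 15876) - 30615 = 48146 - 30615 = 17531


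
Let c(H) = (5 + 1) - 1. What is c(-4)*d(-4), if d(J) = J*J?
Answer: 80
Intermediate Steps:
d(J) = J²
c(H) = 5 (c(H) = 6 - 1 = 5)
c(-4)*d(-4) = 5*(-4)² = 5*16 = 80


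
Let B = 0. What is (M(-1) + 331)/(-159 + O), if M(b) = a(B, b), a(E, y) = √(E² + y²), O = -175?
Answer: -166/167 ≈ -0.99401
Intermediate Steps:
M(b) = √(b²) (M(b) = √(0² + b²) = √(0 + b²) = √(b²))
(M(-1) + 331)/(-159 + O) = (√((-1)²) + 331)/(-159 - 175) = (√1 + 331)/(-334) = (1 + 331)*(-1/334) = 332*(-1/334) = -166/167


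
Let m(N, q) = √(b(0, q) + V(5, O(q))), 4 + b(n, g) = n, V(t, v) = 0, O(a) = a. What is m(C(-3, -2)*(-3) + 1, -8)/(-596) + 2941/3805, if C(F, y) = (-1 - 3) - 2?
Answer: 2941/3805 - I/298 ≈ 0.77293 - 0.0033557*I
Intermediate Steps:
b(n, g) = -4 + n
C(F, y) = -6 (C(F, y) = -4 - 2 = -6)
m(N, q) = 2*I (m(N, q) = √((-4 + 0) + 0) = √(-4 + 0) = √(-4) = 2*I)
m(C(-3, -2)*(-3) + 1, -8)/(-596) + 2941/3805 = (2*I)/(-596) + 2941/3805 = (2*I)*(-1/596) + 2941*(1/3805) = -I/298 + 2941/3805 = 2941/3805 - I/298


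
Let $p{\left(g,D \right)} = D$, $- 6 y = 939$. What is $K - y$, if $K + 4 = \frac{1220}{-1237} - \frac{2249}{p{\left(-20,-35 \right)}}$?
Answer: $\frac{18683601}{86590} \approx 215.77$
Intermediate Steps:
$y = - \frac{313}{2}$ ($y = \left(- \frac{1}{6}\right) 939 = - \frac{313}{2} \approx -156.5$)
$K = \frac{2566133}{43295}$ ($K = -4 + \left(\frac{1220}{-1237} - \frac{2249}{-35}\right) = -4 + \left(1220 \left(- \frac{1}{1237}\right) - - \frac{2249}{35}\right) = -4 + \left(- \frac{1220}{1237} + \frac{2249}{35}\right) = -4 + \frac{2739313}{43295} = \frac{2566133}{43295} \approx 59.271$)
$K - y = \frac{2566133}{43295} - - \frac{313}{2} = \frac{2566133}{43295} + \frac{313}{2} = \frac{18683601}{86590}$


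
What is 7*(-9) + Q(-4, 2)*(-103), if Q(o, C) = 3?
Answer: -372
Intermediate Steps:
7*(-9) + Q(-4, 2)*(-103) = 7*(-9) + 3*(-103) = -63 - 309 = -372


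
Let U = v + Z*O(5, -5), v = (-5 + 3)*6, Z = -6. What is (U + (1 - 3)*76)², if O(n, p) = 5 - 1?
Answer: 35344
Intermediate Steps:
v = -12 (v = -2*6 = -12)
O(n, p) = 4
U = -36 (U = -12 - 6*4 = -12 - 24 = -36)
(U + (1 - 3)*76)² = (-36 + (1 - 3)*76)² = (-36 - 2*76)² = (-36 - 152)² = (-188)² = 35344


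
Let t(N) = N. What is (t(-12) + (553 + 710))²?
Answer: 1565001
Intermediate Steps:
(t(-12) + (553 + 710))² = (-12 + (553 + 710))² = (-12 + 1263)² = 1251² = 1565001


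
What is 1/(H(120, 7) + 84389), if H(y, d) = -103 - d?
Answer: 1/84279 ≈ 1.1865e-5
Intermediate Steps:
1/(H(120, 7) + 84389) = 1/((-103 - 1*7) + 84389) = 1/((-103 - 7) + 84389) = 1/(-110 + 84389) = 1/84279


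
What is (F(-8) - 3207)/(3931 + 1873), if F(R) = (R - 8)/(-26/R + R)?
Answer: -60869/110276 ≈ -0.55197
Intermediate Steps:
F(R) = (-8 + R)/(R - 26/R)
(F(-8) - 3207)/(3931 + 1873) = (-8*(-8 - 8)/(-26 + (-8)²) - 3207)/(3931 + 1873) = (-8*(-16)/(-26 + 64) - 3207)/5804 = (-8*(-16)/38 - 3207)*(1/5804) = (-8*1/38*(-16) - 3207)*(1/5804) = (64/19 - 3207)*(1/5804) = -60869/19*1/5804 = -60869/110276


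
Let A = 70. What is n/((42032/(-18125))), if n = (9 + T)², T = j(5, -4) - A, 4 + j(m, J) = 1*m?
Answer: -4078125/2627 ≈ -1552.4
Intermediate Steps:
j(m, J) = -4 + m (j(m, J) = -4 + 1*m = -4 + m)
T = -69 (T = (-4 + 5) - 1*70 = 1 - 70 = -69)
n = 3600 (n = (9 - 69)² = (-60)² = 3600)
n/((42032/(-18125))) = 3600/((42032/(-18125))) = 3600/((42032*(-1/18125))) = 3600/(-42032/18125) = 3600*(-18125/42032) = -4078125/2627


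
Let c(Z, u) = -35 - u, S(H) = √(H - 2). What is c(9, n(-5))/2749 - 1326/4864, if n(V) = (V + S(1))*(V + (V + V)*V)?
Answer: -1360507/6685568 - 45*I/2749 ≈ -0.2035 - 0.01637*I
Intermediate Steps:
S(H) = √(-2 + H)
n(V) = (I + V)*(V + 2*V²) (n(V) = (V + √(-2 + 1))*(V + (V + V)*V) = (V + √(-1))*(V + (2*V)*V) = (V + I)*(V + 2*V²) = (I + V)*(V + 2*V²))
c(9, n(-5))/2749 - 1326/4864 = (-35 - (-5)*(I - 5 + 2*(-5)² + 2*I*(-5)))/2749 - 1326/4864 = (-35 - (-5)*(I - 5 + 2*25 - 10*I))*(1/2749) - 1326*1/4864 = (-35 - (-5)*(I - 5 + 50 - 10*I))*(1/2749) - 663/2432 = (-35 - (-5)*(45 - 9*I))*(1/2749) - 663/2432 = (-35 - (-225 + 45*I))*(1/2749) - 663/2432 = (-35 + (225 - 45*I))*(1/2749) - 663/2432 = (190 - 45*I)*(1/2749) - 663/2432 = (190/2749 - 45*I/2749) - 663/2432 = -1360507/6685568 - 45*I/2749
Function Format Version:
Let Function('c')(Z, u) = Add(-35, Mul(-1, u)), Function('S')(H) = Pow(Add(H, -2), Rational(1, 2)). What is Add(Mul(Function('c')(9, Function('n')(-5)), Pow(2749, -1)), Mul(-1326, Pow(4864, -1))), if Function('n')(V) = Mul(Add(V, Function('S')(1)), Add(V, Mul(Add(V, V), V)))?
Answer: Add(Rational(-1360507, 6685568), Mul(Rational(-45, 2749), I)) ≈ Add(-0.20350, Mul(-0.016370, I))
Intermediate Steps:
Function('S')(H) = Pow(Add(-2, H), Rational(1, 2))
Function('n')(V) = Mul(Add(I, V), Add(V, Mul(2, Pow(V, 2)))) (Function('n')(V) = Mul(Add(V, Pow(Add(-2, 1), Rational(1, 2))), Add(V, Mul(Add(V, V), V))) = Mul(Add(V, Pow(-1, Rational(1, 2))), Add(V, Mul(Mul(2, V), V))) = Mul(Add(V, I), Add(V, Mul(2, Pow(V, 2)))) = Mul(Add(I, V), Add(V, Mul(2, Pow(V, 2)))))
Add(Mul(Function('c')(9, Function('n')(-5)), Pow(2749, -1)), Mul(-1326, Pow(4864, -1))) = Add(Mul(Add(-35, Mul(-1, Mul(-5, Add(I, -5, Mul(2, Pow(-5, 2)), Mul(2, I, -5))))), Pow(2749, -1)), Mul(-1326, Pow(4864, -1))) = Add(Mul(Add(-35, Mul(-1, Mul(-5, Add(I, -5, Mul(2, 25), Mul(-10, I))))), Rational(1, 2749)), Mul(-1326, Rational(1, 4864))) = Add(Mul(Add(-35, Mul(-1, Mul(-5, Add(I, -5, 50, Mul(-10, I))))), Rational(1, 2749)), Rational(-663, 2432)) = Add(Mul(Add(-35, Mul(-1, Mul(-5, Add(45, Mul(-9, I))))), Rational(1, 2749)), Rational(-663, 2432)) = Add(Mul(Add(-35, Mul(-1, Add(-225, Mul(45, I)))), Rational(1, 2749)), Rational(-663, 2432)) = Add(Mul(Add(-35, Add(225, Mul(-45, I))), Rational(1, 2749)), Rational(-663, 2432)) = Add(Mul(Add(190, Mul(-45, I)), Rational(1, 2749)), Rational(-663, 2432)) = Add(Add(Rational(190, 2749), Mul(Rational(-45, 2749), I)), Rational(-663, 2432)) = Add(Rational(-1360507, 6685568), Mul(Rational(-45, 2749), I))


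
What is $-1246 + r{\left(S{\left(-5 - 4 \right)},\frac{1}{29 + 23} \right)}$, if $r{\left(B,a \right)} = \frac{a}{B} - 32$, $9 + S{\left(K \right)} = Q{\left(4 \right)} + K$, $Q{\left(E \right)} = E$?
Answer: $- \frac{930385}{728} \approx -1278.0$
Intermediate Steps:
$S{\left(K \right)} = -5 + K$ ($S{\left(K \right)} = -9 + \left(4 + K\right) = -5 + K$)
$r{\left(B,a \right)} = -32 + \frac{a}{B}$ ($r{\left(B,a \right)} = \frac{a}{B} - 32 = -32 + \frac{a}{B}$)
$-1246 + r{\left(S{\left(-5 - 4 \right)},\frac{1}{29 + 23} \right)} = -1246 - \left(32 - \frac{1}{\left(29 + 23\right) \left(-5 - 9\right)}\right) = -1246 - \left(32 - \frac{1}{52 \left(-5 - 9\right)}\right) = -1246 - \left(32 - \frac{1}{52 \left(-14\right)}\right) = -1246 + \left(-32 + \frac{1}{52} \left(- \frac{1}{14}\right)\right) = -1246 - \frac{23297}{728} = - \frac{930385}{728}$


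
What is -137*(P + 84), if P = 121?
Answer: -28085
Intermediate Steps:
-137*(P + 84) = -137*(121 + 84) = -137*205 = -28085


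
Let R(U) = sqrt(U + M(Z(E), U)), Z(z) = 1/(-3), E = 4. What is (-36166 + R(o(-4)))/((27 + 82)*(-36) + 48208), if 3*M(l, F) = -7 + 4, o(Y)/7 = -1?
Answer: -18083/22142 + I*sqrt(2)/22142 ≈ -0.81668 + 6.387e-5*I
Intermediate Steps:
o(Y) = -7 (o(Y) = 7*(-1) = -7)
Z(z) = -1/3
M(l, F) = -1 (M(l, F) = (-7 + 4)/3 = (1/3)*(-3) = -1)
R(U) = sqrt(-1 + U) (R(U) = sqrt(U - 1) = sqrt(-1 + U))
(-36166 + R(o(-4)))/((27 + 82)*(-36) + 48208) = (-36166 + sqrt(-1 - 7))/((27 + 82)*(-36) + 48208) = (-36166 + sqrt(-8))/(109*(-36) + 48208) = (-36166 + 2*I*sqrt(2))/(-3924 + 48208) = (-36166 + 2*I*sqrt(2))/44284 = (-36166 + 2*I*sqrt(2))*(1/44284) = -18083/22142 + I*sqrt(2)/22142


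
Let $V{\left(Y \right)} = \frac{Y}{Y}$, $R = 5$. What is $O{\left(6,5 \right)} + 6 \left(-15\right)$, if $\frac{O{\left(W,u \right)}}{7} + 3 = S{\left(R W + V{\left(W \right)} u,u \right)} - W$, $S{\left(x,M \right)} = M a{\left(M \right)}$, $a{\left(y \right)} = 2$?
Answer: $-83$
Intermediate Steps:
$V{\left(Y \right)} = 1$
$S{\left(x,M \right)} = 2 M$ ($S{\left(x,M \right)} = M 2 = 2 M$)
$O{\left(W,u \right)} = -21 - 7 W + 14 u$ ($O{\left(W,u \right)} = -21 + 7 \left(2 u - W\right) = -21 + 7 \left(- W + 2 u\right) = -21 - \left(- 14 u + 7 W\right) = -21 - 7 W + 14 u$)
$O{\left(6,5 \right)} + 6 \left(-15\right) = \left(-21 - 42 + 14 \cdot 5\right) + 6 \left(-15\right) = \left(-21 - 42 + 70\right) - 90 = 7 - 90 = -83$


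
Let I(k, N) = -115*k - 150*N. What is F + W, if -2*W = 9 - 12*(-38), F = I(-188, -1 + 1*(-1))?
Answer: 43375/2 ≈ 21688.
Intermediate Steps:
I(k, N) = -150*N - 115*k
F = 21920 (F = -150*(-1 + 1*(-1)) - 115*(-188) = -150*(-1 - 1) + 21620 = -150*(-2) + 21620 = 300 + 21620 = 21920)
W = -465/2 (W = -(9 - 12*(-38))/2 = -(9 + 456)/2 = -1/2*465 = -465/2 ≈ -232.50)
F + W = 21920 - 465/2 = 43375/2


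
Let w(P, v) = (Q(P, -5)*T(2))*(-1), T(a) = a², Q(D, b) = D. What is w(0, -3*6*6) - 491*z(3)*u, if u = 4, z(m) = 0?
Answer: 0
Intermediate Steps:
w(P, v) = -4*P (w(P, v) = (P*2²)*(-1) = (P*4)*(-1) = (4*P)*(-1) = -4*P)
w(0, -3*6*6) - 491*z(3)*u = -4*0 - 0*4 = 0 - 491*0 = 0 + 0 = 0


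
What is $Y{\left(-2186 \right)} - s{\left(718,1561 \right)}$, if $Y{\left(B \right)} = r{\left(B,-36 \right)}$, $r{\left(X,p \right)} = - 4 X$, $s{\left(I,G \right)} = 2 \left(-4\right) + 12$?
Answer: $8740$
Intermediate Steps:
$s{\left(I,G \right)} = 4$ ($s{\left(I,G \right)} = -8 + 12 = 4$)
$Y{\left(B \right)} = - 4 B$
$Y{\left(-2186 \right)} - s{\left(718,1561 \right)} = \left(-4\right) \left(-2186\right) - 4 = 8744 - 4 = 8740$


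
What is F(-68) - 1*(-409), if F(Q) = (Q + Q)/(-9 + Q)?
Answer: 31629/77 ≈ 410.77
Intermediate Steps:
F(Q) = 2*Q/(-9 + Q) (F(Q) = (2*Q)/(-9 + Q) = 2*Q/(-9 + Q))
F(-68) - 1*(-409) = 2*(-68)/(-9 - 68) - 1*(-409) = 2*(-68)/(-77) + 409 = 2*(-68)*(-1/77) + 409 = 136/77 + 409 = 31629/77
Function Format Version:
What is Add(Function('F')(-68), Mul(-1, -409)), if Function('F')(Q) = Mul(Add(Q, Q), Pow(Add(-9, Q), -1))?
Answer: Rational(31629, 77) ≈ 410.77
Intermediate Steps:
Function('F')(Q) = Mul(2, Q, Pow(Add(-9, Q), -1)) (Function('F')(Q) = Mul(Mul(2, Q), Pow(Add(-9, Q), -1)) = Mul(2, Q, Pow(Add(-9, Q), -1)))
Add(Function('F')(-68), Mul(-1, -409)) = Add(Mul(2, -68, Pow(Add(-9, -68), -1)), Mul(-1, -409)) = Add(Mul(2, -68, Pow(-77, -1)), 409) = Add(Mul(2, -68, Rational(-1, 77)), 409) = Add(Rational(136, 77), 409) = Rational(31629, 77)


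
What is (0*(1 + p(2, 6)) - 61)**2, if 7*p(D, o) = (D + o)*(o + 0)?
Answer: 3721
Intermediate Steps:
p(D, o) = o*(D + o)/7 (p(D, o) = ((D + o)*(o + 0))/7 = ((D + o)*o)/7 = (o*(D + o))/7 = o*(D + o)/7)
(0*(1 + p(2, 6)) - 61)**2 = (0*(1 + (1/7)*6*(2 + 6)) - 61)**2 = (0*(1 + (1/7)*6*8) - 61)**2 = (0*(1 + 48/7) - 61)**2 = (0*(55/7) - 61)**2 = (0 - 61)**2 = (-61)**2 = 3721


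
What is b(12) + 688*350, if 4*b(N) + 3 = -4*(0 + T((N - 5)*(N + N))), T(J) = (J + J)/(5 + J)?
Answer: 166631737/692 ≈ 2.4080e+5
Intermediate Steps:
T(J) = 2*J/(5 + J) (T(J) = (2*J)/(5 + J) = 2*J/(5 + J))
b(N) = -¾ - 4*N*(-5 + N)/(5 + 2*N*(-5 + N)) (b(N) = -¾ + (-4*(0 + 2*((N - 5)*(N + N))/(5 + (N - 5)*(N + N))))/4 = -¾ + (-4*(0 + 2*((-5 + N)*(2*N))/(5 + (-5 + N)*(2*N))))/4 = -¾ + (-4*(0 + 2*(2*N*(-5 + N))/(5 + 2*N*(-5 + N))))/4 = -¾ + (-4*(0 + 4*N*(-5 + N)/(5 + 2*N*(-5 + N))))/4 = -¾ + (-16*N*(-5 + N)/(5 + 2*N*(-5 + N)))/4 = -¾ - 4*N*(-5 + N)/(5 + 2*N*(-5 + N)))
b(12) + 688*350 = (-15 - 22*12*(-5 + 12))/(4*(5 + 2*12*(-5 + 12))) + 688*350 = (-15 - 22*12*7)/(4*(5 + 2*12*7)) + 240800 = (-15 - 1848)/(4*(5 + 168)) + 240800 = (¼)*(-1863)/173 + 240800 = (¼)*(1/173)*(-1863) + 240800 = -1863/692 + 240800 = 166631737/692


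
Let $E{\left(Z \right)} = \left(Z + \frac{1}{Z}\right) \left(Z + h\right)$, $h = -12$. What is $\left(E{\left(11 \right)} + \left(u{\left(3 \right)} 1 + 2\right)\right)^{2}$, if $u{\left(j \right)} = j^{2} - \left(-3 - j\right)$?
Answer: $\frac{4225}{121} \approx 34.917$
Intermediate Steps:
$E{\left(Z \right)} = \left(-12 + Z\right) \left(Z + \frac{1}{Z}\right)$ ($E{\left(Z \right)} = \left(Z + \frac{1}{Z}\right) \left(Z - 12\right) = \left(Z + \frac{1}{Z}\right) \left(-12 + Z\right) = \left(-12 + Z\right) \left(Z + \frac{1}{Z}\right)$)
$u{\left(j \right)} = 3 + j + j^{2}$ ($u{\left(j \right)} = j^{2} + \left(3 + j\right) = 3 + j + j^{2}$)
$\left(E{\left(11 \right)} + \left(u{\left(3 \right)} 1 + 2\right)\right)^{2} = \left(\left(1 + 11^{2} - 132 - \frac{12}{11}\right) + \left(\left(3 + 3 + 3^{2}\right) 1 + 2\right)\right)^{2} = \left(\left(1 + 121 - 132 - \frac{12}{11}\right) + \left(\left(3 + 3 + 9\right) 1 + 2\right)\right)^{2} = \left(\left(1 + 121 - 132 - \frac{12}{11}\right) + \left(15 \cdot 1 + 2\right)\right)^{2} = \left(- \frac{122}{11} + \left(15 + 2\right)\right)^{2} = \left(- \frac{122}{11} + 17\right)^{2} = \left(\frac{65}{11}\right)^{2} = \frac{4225}{121}$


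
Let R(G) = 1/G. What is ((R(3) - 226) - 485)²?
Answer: 4545424/9 ≈ 5.0505e+5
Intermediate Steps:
((R(3) - 226) - 485)² = ((1/3 - 226) - 485)² = ((⅓ - 226) - 485)² = (-677/3 - 485)² = (-2132/3)² = 4545424/9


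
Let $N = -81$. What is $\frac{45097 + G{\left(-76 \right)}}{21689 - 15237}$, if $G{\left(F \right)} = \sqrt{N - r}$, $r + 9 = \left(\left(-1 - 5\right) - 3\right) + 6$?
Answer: $\frac{45097}{6452} + \frac{i \sqrt{69}}{6452} \approx 6.9896 + 0.0012874 i$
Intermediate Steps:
$r = -12$ ($r = -9 + \left(\left(\left(-1 - 5\right) - 3\right) + 6\right) = -9 + \left(\left(-6 - 3\right) + 6\right) = -9 + \left(-9 + 6\right) = -9 - 3 = -12$)
$G{\left(F \right)} = i \sqrt{69}$ ($G{\left(F \right)} = \sqrt{-81 - -12} = \sqrt{-81 + 12} = \sqrt{-69} = i \sqrt{69}$)
$\frac{45097 + G{\left(-76 \right)}}{21689 - 15237} = \frac{45097 + i \sqrt{69}}{21689 - 15237} = \frac{45097 + i \sqrt{69}}{6452} = \left(45097 + i \sqrt{69}\right) \frac{1}{6452} = \frac{45097}{6452} + \frac{i \sqrt{69}}{6452}$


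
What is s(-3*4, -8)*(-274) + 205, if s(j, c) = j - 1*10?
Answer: 6233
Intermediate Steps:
s(j, c) = -10 + j (s(j, c) = j - 10 = -10 + j)
s(-3*4, -8)*(-274) + 205 = (-10 - 3*4)*(-274) + 205 = (-10 - 12)*(-274) + 205 = -22*(-274) + 205 = 6028 + 205 = 6233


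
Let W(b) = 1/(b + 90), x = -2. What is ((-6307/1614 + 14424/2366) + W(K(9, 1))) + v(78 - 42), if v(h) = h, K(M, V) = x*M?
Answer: 875310455/22912344 ≈ 38.203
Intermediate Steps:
K(M, V) = -2*M
W(b) = 1/(90 + b)
((-6307/1614 + 14424/2366) + W(K(9, 1))) + v(78 - 42) = ((-6307/1614 + 14424/2366) + 1/(90 - 2*9)) + (78 - 42) = ((-6307*1/1614 + 14424*(1/2366)) + 1/(90 - 18)) + 36 = ((-6307/1614 + 7212/1183) + 1/72) + 36 = (4178987/1909362 + 1/72) + 36 = 50466071/22912344 + 36 = 875310455/22912344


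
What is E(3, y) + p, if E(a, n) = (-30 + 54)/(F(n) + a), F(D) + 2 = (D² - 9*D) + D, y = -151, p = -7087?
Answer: -85079423/12005 ≈ -7087.0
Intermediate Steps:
F(D) = -2 + D² - 8*D (F(D) = -2 + ((D² - 9*D) + D) = -2 + (D² - 8*D) = -2 + D² - 8*D)
E(a, n) = 24/(-2 + a + n² - 8*n) (E(a, n) = (-30 + 54)/((-2 + n² - 8*n) + a) = 24/(-2 + a + n² - 8*n))
E(3, y) + p = 24/(-2 + 3 + (-151)² - 8*(-151)) - 7087 = 24/(-2 + 3 + 22801 + 1208) - 7087 = 24/24010 - 7087 = 24*(1/24010) - 7087 = 12/12005 - 7087 = -85079423/12005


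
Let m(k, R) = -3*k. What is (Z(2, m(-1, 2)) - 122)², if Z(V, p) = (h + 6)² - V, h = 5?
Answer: 9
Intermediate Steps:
Z(V, p) = 121 - V (Z(V, p) = (5 + 6)² - V = 11² - V = 121 - V)
(Z(2, m(-1, 2)) - 122)² = ((121 - 1*2) - 122)² = ((121 - 2) - 122)² = (119 - 122)² = (-3)² = 9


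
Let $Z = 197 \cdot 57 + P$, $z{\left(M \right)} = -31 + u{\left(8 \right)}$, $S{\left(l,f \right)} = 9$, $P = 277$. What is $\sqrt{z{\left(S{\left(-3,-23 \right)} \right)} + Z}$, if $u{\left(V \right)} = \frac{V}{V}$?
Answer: $2 \sqrt{2869} \approx 107.13$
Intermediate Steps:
$u{\left(V \right)} = 1$
$z{\left(M \right)} = -30$ ($z{\left(M \right)} = -31 + 1 = -30$)
$Z = 11506$ ($Z = 197 \cdot 57 + 277 = 11229 + 277 = 11506$)
$\sqrt{z{\left(S{\left(-3,-23 \right)} \right)} + Z} = \sqrt{-30 + 11506} = \sqrt{11476} = 2 \sqrt{2869}$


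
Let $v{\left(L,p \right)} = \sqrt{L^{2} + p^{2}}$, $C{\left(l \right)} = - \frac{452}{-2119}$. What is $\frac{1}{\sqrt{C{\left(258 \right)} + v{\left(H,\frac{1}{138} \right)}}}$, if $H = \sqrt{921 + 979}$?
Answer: $\frac{\sqrt{292422}}{\sqrt{62376 + 2119 \sqrt{36183601}}} \approx 0.1511$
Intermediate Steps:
$C{\left(l \right)} = \frac{452}{2119}$ ($C{\left(l \right)} = \left(-452\right) \left(- \frac{1}{2119}\right) = \frac{452}{2119}$)
$H = 10 \sqrt{19}$ ($H = \sqrt{1900} = 10 \sqrt{19} \approx 43.589$)
$\frac{1}{\sqrt{C{\left(258 \right)} + v{\left(H,\frac{1}{138} \right)}}} = \frac{1}{\sqrt{\frac{452}{2119} + \sqrt{\left(10 \sqrt{19}\right)^{2} + \left(\frac{1}{138}\right)^{2}}}} = \frac{1}{\sqrt{\frac{452}{2119} + \sqrt{1900 + \left(\frac{1}{138}\right)^{2}}}} = \frac{1}{\sqrt{\frac{452}{2119} + \sqrt{1900 + \frac{1}{19044}}}} = \frac{1}{\sqrt{\frac{452}{2119} + \sqrt{\frac{36183601}{19044}}}} = \frac{1}{\sqrt{\frac{452}{2119} + \frac{\sqrt{36183601}}{138}}}$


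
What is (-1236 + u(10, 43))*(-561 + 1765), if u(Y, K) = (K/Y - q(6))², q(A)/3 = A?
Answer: -31554131/25 ≈ -1.2622e+6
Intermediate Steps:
q(A) = 3*A
u(Y, K) = (-18 + K/Y)² (u(Y, K) = (K/Y - 3*6)² = (K/Y - 1*18)² = (K/Y - 18)² = (-18 + K/Y)²)
(-1236 + u(10, 43))*(-561 + 1765) = (-1236 + (43 - 18*10)²/10²)*(-561 + 1765) = (-1236 + (43 - 180)²/100)*1204 = (-1236 + (1/100)*(-137)²)*1204 = (-1236 + (1/100)*18769)*1204 = (-1236 + 18769/100)*1204 = -104831/100*1204 = -31554131/25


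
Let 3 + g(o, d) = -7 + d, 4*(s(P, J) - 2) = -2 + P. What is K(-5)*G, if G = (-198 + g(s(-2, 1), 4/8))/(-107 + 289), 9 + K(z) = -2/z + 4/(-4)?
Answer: 996/91 ≈ 10.945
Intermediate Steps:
s(P, J) = 3/2 + P/4 (s(P, J) = 2 + (-2 + P)/4 = 2 + (-½ + P/4) = 3/2 + P/4)
g(o, d) = -10 + d (g(o, d) = -3 + (-7 + d) = -10 + d)
K(z) = -10 - 2/z (K(z) = -9 + (-2/z + 4/(-4)) = -9 + (-2/z + 4*(-¼)) = -9 + (-2/z - 1) = -9 + (-1 - 2/z) = -10 - 2/z)
G = -415/364 (G = (-198 + (-10 + 4/8))/(-107 + 289) = (-198 + (-10 + 4*(⅛)))/182 = (-198 + (-10 + ½))*(1/182) = (-198 - 19/2)*(1/182) = -415/2*1/182 = -415/364 ≈ -1.1401)
K(-5)*G = (-10 - 2/(-5))*(-415/364) = (-10 - 2*(-⅕))*(-415/364) = (-10 + ⅖)*(-415/364) = -48/5*(-415/364) = 996/91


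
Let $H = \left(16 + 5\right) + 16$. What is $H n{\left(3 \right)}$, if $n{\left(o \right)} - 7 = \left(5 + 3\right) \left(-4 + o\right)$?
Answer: $-37$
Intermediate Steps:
$n{\left(o \right)} = -25 + 8 o$ ($n{\left(o \right)} = 7 + \left(5 + 3\right) \left(-4 + o\right) = 7 + 8 \left(-4 + o\right) = 7 + \left(-32 + 8 o\right) = -25 + 8 o$)
$H = 37$ ($H = 21 + 16 = 37$)
$H n{\left(3 \right)} = 37 \left(-25 + 8 \cdot 3\right) = 37 \left(-25 + 24\right) = 37 \left(-1\right) = -37$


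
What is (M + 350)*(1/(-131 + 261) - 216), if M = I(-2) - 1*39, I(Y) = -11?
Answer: -842370/13 ≈ -64798.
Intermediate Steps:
M = -50 (M = -11 - 1*39 = -11 - 39 = -50)
(M + 350)*(1/(-131 + 261) - 216) = (-50 + 350)*(1/(-131 + 261) - 216) = 300*(1/130 - 216) = 300*(-28079/130) = -842370/13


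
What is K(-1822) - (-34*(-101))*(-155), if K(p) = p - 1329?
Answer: 529119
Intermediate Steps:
K(p) = -1329 + p
K(-1822) - (-34*(-101))*(-155) = (-1329 - 1822) - (-34*(-101))*(-155) = -3151 - 3434*(-155) = -3151 - 1*(-532270) = -3151 + 532270 = 529119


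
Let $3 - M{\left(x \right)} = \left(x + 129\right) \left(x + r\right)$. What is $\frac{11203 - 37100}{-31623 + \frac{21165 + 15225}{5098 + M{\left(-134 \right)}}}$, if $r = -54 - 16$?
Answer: $\frac{105685657}{129017073} \approx 0.81916$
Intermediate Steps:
$r = -70$ ($r = -54 - 16 = -70$)
$M{\left(x \right)} = 3 - \left(-70 + x\right) \left(129 + x\right)$ ($M{\left(x \right)} = 3 - \left(x + 129\right) \left(x - 70\right) = 3 - \left(129 + x\right) \left(-70 + x\right) = 3 - \left(-70 + x\right) \left(129 + x\right)$)
$\frac{11203 - 37100}{-31623 + \frac{21165 + 15225}{5098 + M{\left(-134 \right)}}} = \frac{11203 - 37100}{-31623 + \frac{21165 + 15225}{5098 - 1017}} = - \frac{25897}{-31623 + \frac{36390}{5098 + \left(9033 - 17956 + 7906\right)}} = - \frac{25897}{-31623 + \frac{36390}{5098 - 1017}} = - \frac{25897}{-31623 + \frac{36390}{4081}} = - \frac{25897}{- \frac{129017073}{4081}} = \left(-25897\right) \left(- \frac{4081}{129017073}\right) = \frac{105685657}{129017073}$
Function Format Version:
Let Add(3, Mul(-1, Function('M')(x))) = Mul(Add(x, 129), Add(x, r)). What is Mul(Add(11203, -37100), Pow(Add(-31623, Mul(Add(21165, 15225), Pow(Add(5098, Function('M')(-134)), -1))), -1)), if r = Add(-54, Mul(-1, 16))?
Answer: Rational(105685657, 129017073) ≈ 0.81916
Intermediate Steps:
r = -70 (r = Add(-54, -16) = -70)
Function('M')(x) = Add(3, Mul(-1, Add(-70, x), Add(129, x))) (Function('M')(x) = Add(3, Mul(-1, Mul(Add(x, 129), Add(x, -70)))) = Add(3, Mul(-1, Mul(Add(129, x), Add(-70, x)))) = Add(3, Mul(-1, Mul(Add(-70, x), Add(129, x)))) = Add(3, Mul(-1, Add(-70, x), Add(129, x))))
Mul(Add(11203, -37100), Pow(Add(-31623, Mul(Add(21165, 15225), Pow(Add(5098, Function('M')(-134)), -1))), -1)) = Mul(Add(11203, -37100), Pow(Add(-31623, Mul(Add(21165, 15225), Pow(Add(5098, Add(9033, Mul(-1, Pow(-134, 2)), Mul(-59, -134))), -1))), -1)) = Mul(-25897, Pow(Add(-31623, Mul(36390, Pow(Add(5098, Add(9033, Mul(-1, 17956), 7906)), -1))), -1)) = Mul(-25897, Pow(Add(-31623, Mul(36390, Pow(Add(5098, Add(9033, -17956, 7906)), -1))), -1)) = Mul(-25897, Pow(Add(-31623, Mul(36390, Pow(Add(5098, -1017), -1))), -1)) = Mul(-25897, Pow(Add(-31623, Mul(36390, Pow(4081, -1))), -1)) = Mul(-25897, Pow(Add(-31623, Mul(36390, Rational(1, 4081))), -1)) = Mul(-25897, Pow(Add(-31623, Rational(36390, 4081)), -1)) = Mul(-25897, Pow(Rational(-129017073, 4081), -1)) = Mul(-25897, Rational(-4081, 129017073)) = Rational(105685657, 129017073)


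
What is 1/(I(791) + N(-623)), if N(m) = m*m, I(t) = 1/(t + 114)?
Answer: 905/351256746 ≈ 2.5765e-6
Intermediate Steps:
I(t) = 1/(114 + t)
N(m) = m**2
1/(I(791) + N(-623)) = 1/(1/(114 + 791) + (-623)**2) = 1/(1/905 + 388129) = 1/(351256746/905) = 905/351256746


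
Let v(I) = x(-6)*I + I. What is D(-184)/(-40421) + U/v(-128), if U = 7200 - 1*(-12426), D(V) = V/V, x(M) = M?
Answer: 396650953/12934720 ≈ 30.666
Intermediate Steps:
D(V) = 1
U = 19626 (U = 7200 + 12426 = 19626)
v(I) = -5*I (v(I) = -6*I + I = -5*I)
D(-184)/(-40421) + U/v(-128) = 1/(-40421) + 19626/((-5*(-128))) = 1*(-1/40421) + 19626/640 = -1/40421 + 19626*(1/640) = -1/40421 + 9813/320 = 396650953/12934720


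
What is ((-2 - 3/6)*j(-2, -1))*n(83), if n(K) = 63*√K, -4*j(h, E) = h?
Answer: -315*√83/4 ≈ -717.45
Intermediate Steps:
j(h, E) = -h/4
((-2 - 3/6)*j(-2, -1))*n(83) = ((-2 - 3/6)*(-¼*(-2)))*(63*√83) = ((-2 - 3*⅙)*(½))*(63*√83) = ((-2 - ½)*(½))*(63*√83) = (-5/2*½)*(63*√83) = -315*√83/4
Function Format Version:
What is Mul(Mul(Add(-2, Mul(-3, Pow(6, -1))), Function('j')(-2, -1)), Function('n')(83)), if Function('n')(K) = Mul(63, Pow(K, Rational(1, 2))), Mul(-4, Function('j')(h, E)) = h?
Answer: Mul(Rational(-315, 4), Pow(83, Rational(1, 2))) ≈ -717.45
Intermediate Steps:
Function('j')(h, E) = Mul(Rational(-1, 4), h)
Mul(Mul(Add(-2, Mul(-3, Pow(6, -1))), Function('j')(-2, -1)), Function('n')(83)) = Mul(Mul(Add(-2, Mul(-3, Pow(6, -1))), Mul(Rational(-1, 4), -2)), Mul(63, Pow(83, Rational(1, 2)))) = Mul(Mul(Add(-2, Mul(-3, Rational(1, 6))), Rational(1, 2)), Mul(63, Pow(83, Rational(1, 2)))) = Mul(Mul(Add(-2, Rational(-1, 2)), Rational(1, 2)), Mul(63, Pow(83, Rational(1, 2)))) = Mul(Mul(Rational(-5, 2), Rational(1, 2)), Mul(63, Pow(83, Rational(1, 2)))) = Mul(Rational(-5, 4), Mul(63, Pow(83, Rational(1, 2)))) = Mul(Rational(-315, 4), Pow(83, Rational(1, 2)))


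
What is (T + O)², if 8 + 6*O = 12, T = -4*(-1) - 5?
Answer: ⅑ ≈ 0.11111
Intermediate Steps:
T = -1 (T = 4 - 5 = -1)
O = ⅔ (O = -4/3 + (⅙)*12 = -4/3 + 2 = ⅔ ≈ 0.66667)
(T + O)² = (-1 + ⅔)² = (-⅓)² = ⅑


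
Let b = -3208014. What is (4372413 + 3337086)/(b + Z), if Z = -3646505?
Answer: -1101357/979217 ≈ -1.1247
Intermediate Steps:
(4372413 + 3337086)/(b + Z) = (4372413 + 3337086)/(-3208014 - 3646505) = 7709499/(-6854519) = 7709499*(-1/6854519) = -1101357/979217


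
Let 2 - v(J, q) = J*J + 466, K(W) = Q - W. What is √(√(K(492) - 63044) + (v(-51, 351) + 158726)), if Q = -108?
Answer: √(155661 + 2*I*√15911) ≈ 394.54 + 0.32*I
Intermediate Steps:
K(W) = -108 - W
v(J, q) = -464 - J² (v(J, q) = 2 - (J*J + 466) = 2 - (J² + 466) = 2 - (466 + J²) = 2 + (-466 - J²) = -464 - J²)
√(√(K(492) - 63044) + (v(-51, 351) + 158726)) = √(√((-108 - 1*492) - 63044) + ((-464 - 1*(-51)²) + 158726)) = √(√((-108 - 492) - 63044) + ((-464 - 1*2601) + 158726)) = √(√(-600 - 63044) + ((-464 - 2601) + 158726)) = √(√(-63644) + (-3065 + 158726)) = √(2*I*√15911 + 155661) = √(155661 + 2*I*√15911)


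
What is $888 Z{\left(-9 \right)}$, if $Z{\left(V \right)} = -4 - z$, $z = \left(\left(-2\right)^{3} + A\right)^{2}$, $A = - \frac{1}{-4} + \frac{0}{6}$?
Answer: $- \frac{113775}{2} \approx -56888.0$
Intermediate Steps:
$A = \frac{1}{4}$ ($A = \left(-1\right) \left(- \frac{1}{4}\right) + 0 \cdot \frac{1}{6} = \frac{1}{4} + 0 = \frac{1}{4} \approx 0.25$)
$z = \frac{961}{16}$ ($z = \left(\left(-2\right)^{3} + \frac{1}{4}\right)^{2} = \left(-8 + \frac{1}{4}\right)^{2} = \left(- \frac{31}{4}\right)^{2} = \frac{961}{16} \approx 60.063$)
$Z{\left(V \right)} = - \frac{1025}{16}$ ($Z{\left(V \right)} = -4 - \frac{961}{16} = - \frac{1025}{16}$)
$888 Z{\left(-9 \right)} = 888 \left(- \frac{1025}{16}\right) = - \frac{113775}{2}$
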